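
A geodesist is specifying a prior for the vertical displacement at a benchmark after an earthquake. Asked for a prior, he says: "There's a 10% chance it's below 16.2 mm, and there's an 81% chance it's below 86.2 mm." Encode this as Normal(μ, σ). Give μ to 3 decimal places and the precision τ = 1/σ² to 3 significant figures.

μ = 57.742, τ = 0.000952

For Normal(μ,σ), the p-quantile is μ + z_p·σ. Here z_{0.1} = -1.282, z_{0.81} = 0.8779.
So 16.2 = μ − 1.282σ and 86.2 = μ + 0.8779σ.
Subtracting: σ = (86.2 − 16.2)/(0.8779 − (-1.282)) = 32.416.
Then μ = 16.2 − (-1.282)·32.416 = 57.742.
Precision τ = 1/σ² = 1/32.42² = 0.000952.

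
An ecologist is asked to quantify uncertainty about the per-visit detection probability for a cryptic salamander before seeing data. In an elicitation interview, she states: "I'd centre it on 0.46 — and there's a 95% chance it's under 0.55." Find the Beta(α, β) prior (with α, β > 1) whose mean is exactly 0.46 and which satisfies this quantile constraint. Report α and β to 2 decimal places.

α ≈ 38.24, β ≈ 44.89

With mean 0.46 fixed, write α = 0.46s, β = 0.54s where s = α+β.
Need P(θ < 0.55) = 0.95 under Beta(0.46s, 0.54s). Normal approximation: (q−m)/√(m(1−m)/s) ≈ z_{0.95} = 1.64, so s ≈ 0.46·0.54·(1.64)²/(0.55−0.46)² = 83.0.
At s = 83.0: P(θ<0.55) ≈ 0.950. Adjusting to match 0.95 gives s ≈ 83.13.
So α = 0.46·83.13 ≈ 38.24, β = 0.54·83.13 ≈ 44.89.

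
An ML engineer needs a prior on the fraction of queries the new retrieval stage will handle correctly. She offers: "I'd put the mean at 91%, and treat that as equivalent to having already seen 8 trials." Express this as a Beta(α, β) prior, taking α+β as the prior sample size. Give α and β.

Under the effective-sample-size interpretation, Beta(α, β) has prior mean α/(α+β) and prior sample size α+β.
So α+β = 8 and α/(α+β) = 0.91, giving α = 0.91·8 = 7.28 and β = 8 − 7.28 = 0.72.

α = 7.28, β = 0.72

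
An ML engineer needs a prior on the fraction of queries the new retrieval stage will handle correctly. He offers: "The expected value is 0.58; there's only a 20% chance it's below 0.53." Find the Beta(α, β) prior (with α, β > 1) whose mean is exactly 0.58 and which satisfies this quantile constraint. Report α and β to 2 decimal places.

With mean 0.58 fixed, write α = 0.58s, β = 0.42s where s = α+β.
Need P(θ < 0.53) = 0.2 under Beta(0.58s, 0.42s). Normal approximation: (q−m)/√(m(1−m)/s) ≈ z_{0.2} = -0.842, so s ≈ 0.58·0.42·(-0.842)²/(0.53−0.58)² = 69.0.
At s = 69.0: P(θ<0.53) ≈ 0.199. Adjusting to match 0.2 gives s ≈ 68.51.
So α = 0.58·68.51 ≈ 39.74, β = 0.42·68.51 ≈ 28.78.

α ≈ 39.74, β ≈ 28.78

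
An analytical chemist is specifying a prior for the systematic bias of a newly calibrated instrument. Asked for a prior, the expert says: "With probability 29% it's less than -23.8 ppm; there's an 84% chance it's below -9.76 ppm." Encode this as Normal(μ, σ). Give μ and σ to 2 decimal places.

The p-quantile of Normal(μ,σ) is μ + z_p·σ, with z_{0.29} = -0.5534 and z_{0.84} = 0.9945.
Eliminate σ: μ = (z₂·x₁ − z₁·x₂)/(z₂ − z₁) = (0.9945·-23.8 − (-0.5534)·-9.76)/1.548 = -18.78.
Then σ = (x₂ − x₁)/(z₂ − z₁) = (-9.76 − -23.8)/1.548 = 9.07.

μ = -18.78, σ = 9.07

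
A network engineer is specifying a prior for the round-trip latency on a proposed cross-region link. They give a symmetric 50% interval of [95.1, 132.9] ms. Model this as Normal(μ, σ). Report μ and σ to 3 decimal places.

A symmetric 50% interval runs μ ± z·σ with z = 0.6745.
Half-width = 18.9, so σ = 18.9/0.6745 = 28.021.
μ is the interval midpoint, 114.000.

μ = 114.000, σ = 28.021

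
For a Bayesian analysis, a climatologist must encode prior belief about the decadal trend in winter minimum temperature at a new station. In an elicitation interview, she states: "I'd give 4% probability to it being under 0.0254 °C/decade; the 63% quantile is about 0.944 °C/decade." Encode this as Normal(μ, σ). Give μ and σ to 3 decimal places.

For Normal(μ,σ), the p-quantile is μ + z_p·σ. Here z_{0.04} = -1.751, z_{0.63} = 0.3319.
So 0.0254 = μ − 1.751σ and 0.944 = μ + 0.3319σ.
Subtracting: σ = (0.944 − 0.0254)/(0.3319 − (-1.751)) = 0.441.
Then μ = 0.0254 − (-1.751)·0.441 = 0.798.

μ = 0.798, σ = 0.441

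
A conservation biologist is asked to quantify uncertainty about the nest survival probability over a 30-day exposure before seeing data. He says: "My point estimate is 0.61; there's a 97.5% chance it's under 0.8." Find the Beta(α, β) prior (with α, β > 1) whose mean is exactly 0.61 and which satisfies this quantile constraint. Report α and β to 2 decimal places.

With mean 0.61 fixed, write α = 0.61s, β = 0.39s where s = α+β.
Need P(θ < 0.8) = 0.975 under Beta(0.61s, 0.39s). Normal approximation: (q−m)/√(m(1−m)/s) ≈ z_{0.975} = 1.96, so s ≈ 0.61·0.39·(1.96)²/(0.8−0.61)² = 25.3.
At s = 25.3: P(θ<0.8) ≈ 0.984. Adjusting to match 0.975 gives s ≈ 21.38.
So α = 0.61·21.38 ≈ 13.04, β = 0.39·21.38 ≈ 8.34.

α ≈ 13.04, β ≈ 8.34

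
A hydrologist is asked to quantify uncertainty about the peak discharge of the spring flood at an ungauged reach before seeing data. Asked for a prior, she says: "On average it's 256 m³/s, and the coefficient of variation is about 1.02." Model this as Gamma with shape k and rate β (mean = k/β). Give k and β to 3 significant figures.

k ≈ 0.961, β ≈ 0.00375

For Gamma(k, rate β): mean = k/β, variance = k/β², so CV = 1/√k.
CV = 1.02, hence k = 1/CV² = 0.961.
Then β = k/mean = 0.961/256 = 0.00375.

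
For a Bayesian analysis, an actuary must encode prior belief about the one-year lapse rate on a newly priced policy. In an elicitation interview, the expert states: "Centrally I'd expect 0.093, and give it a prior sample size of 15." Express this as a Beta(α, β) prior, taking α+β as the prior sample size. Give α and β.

Under the effective-sample-size interpretation, Beta(α, β) has prior mean α/(α+β) and prior sample size α+β.
So α+β = 15 and α/(α+β) = 0.093, giving α = 0.093·15 = 1.395 and β = 15 − 1.395 = 13.605.

α = 1.395, β = 13.605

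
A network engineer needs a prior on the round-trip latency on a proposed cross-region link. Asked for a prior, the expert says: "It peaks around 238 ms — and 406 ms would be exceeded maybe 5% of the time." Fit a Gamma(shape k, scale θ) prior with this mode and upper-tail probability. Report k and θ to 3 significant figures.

Gamma(k,θ) with k>1 has mode (k−1)θ, so θ = 238/(k−1).
Need P(X < 406) = 0.95 with θ tied to k this way. Start at k = 2, θ = 238: P(X<406) ≈ 0.509.
Too low — raise k to concentrate. Iterating converges to k ≈ 10.8.
Then θ = 238/(10.8−1) ≈ 24.3.

k ≈ 10.8, θ ≈ 24.3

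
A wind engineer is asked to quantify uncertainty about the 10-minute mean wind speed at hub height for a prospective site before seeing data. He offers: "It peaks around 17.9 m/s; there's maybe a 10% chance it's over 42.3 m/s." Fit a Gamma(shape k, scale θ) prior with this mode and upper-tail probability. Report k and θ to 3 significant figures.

k ≈ 3.6, θ ≈ 6.89

Gamma(k,θ) with k>1 has mode (k−1)θ, so θ = 17.9/(k−1).
Need P(X < 42.3) = 0.9 with θ tied to k this way. Start at k = 2, θ = 17.9: P(X<42.3) ≈ 0.683.
Too low — raise k to concentrate. Iterating converges to k ≈ 3.6.
Then θ = 17.9/(3.6−1) ≈ 6.89.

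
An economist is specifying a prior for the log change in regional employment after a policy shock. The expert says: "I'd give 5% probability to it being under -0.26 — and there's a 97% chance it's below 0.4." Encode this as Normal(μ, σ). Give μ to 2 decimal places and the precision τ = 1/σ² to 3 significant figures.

μ = 0.05, τ = 28.5

The p-quantile of Normal(μ,σ) is μ + z_p·σ, with z_{0.05} = -1.645 and z_{0.97} = 1.881.
Eliminate σ: μ = (z₂·x₁ − z₁·x₂)/(z₂ − z₁) = (1.881·-0.26 − (-1.645)·0.4)/3.526 = 0.05.
Then σ = (x₂ − x₁)/(z₂ − z₁) = (0.4 − -0.26)/3.526 = 0.19.
Precision τ = 1/σ² = 1/0.1872² = 28.5.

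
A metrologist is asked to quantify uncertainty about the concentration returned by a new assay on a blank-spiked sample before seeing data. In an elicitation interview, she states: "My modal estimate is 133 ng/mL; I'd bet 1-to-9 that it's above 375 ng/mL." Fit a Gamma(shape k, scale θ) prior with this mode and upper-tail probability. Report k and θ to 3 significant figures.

Gamma(k,θ) with k>1 has mode (k−1)θ, so θ = 133/(k−1).
Need P(X < 375) = 0.9 with θ tied to k this way. Start at k = 2, θ = 133: P(X<375) ≈ 0.772.
Too low — raise k to concentrate. Iterating converges to k ≈ 2.78.
Then θ = 133/(2.78−1) ≈ 74.8.

k ≈ 2.78, θ ≈ 74.8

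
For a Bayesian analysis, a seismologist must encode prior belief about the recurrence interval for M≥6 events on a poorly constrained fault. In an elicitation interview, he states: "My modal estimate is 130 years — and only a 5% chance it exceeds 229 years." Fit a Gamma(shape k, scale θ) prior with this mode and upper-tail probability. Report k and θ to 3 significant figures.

Gamma(k,θ) with k>1 has mode (k−1)θ, so θ = 130/(k−1).
Need P(X < 229) = 0.95 with θ tied to k this way. Start at k = 2, θ = 130: P(X<229) ≈ 0.526.
Too low — raise k to concentrate. Iterating converges to k ≈ 9.7.
Then θ = 130/(9.7−1) ≈ 14.9.

k ≈ 9.7, θ ≈ 14.9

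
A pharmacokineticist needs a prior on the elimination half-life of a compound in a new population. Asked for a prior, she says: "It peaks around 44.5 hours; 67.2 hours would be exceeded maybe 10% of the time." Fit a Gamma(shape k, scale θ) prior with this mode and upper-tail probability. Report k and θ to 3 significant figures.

Gamma(k,θ) with k>1 has mode (k−1)θ, so θ = 44.5/(k−1).
Need P(X < 67.2) = 0.9 with θ tied to k this way. Start at k = 2, θ = 44.5: P(X<67.2) ≈ 0.446.
Too low — raise k to concentrate. Iterating converges to k ≈ 12.
Then θ = 44.5/(12−1) ≈ 4.06.

k ≈ 12, θ ≈ 4.06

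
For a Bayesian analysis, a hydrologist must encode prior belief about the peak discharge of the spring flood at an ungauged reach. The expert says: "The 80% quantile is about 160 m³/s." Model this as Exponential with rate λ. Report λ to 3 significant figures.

P(T < 160.0) = 1 − e^(−λ·160.0) = 0.8, so λ = −ln(1−0.8)/160.0 = −ln(0.2)/160.0 = 0.0101.

λ ≈ 0.0101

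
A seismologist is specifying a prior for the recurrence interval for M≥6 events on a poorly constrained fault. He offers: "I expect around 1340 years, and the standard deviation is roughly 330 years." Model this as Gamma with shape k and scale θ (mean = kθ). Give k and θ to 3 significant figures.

For Gamma(k, scale θ): mean = kθ, variance = kθ², so CV = 1/√k.
CV = SD/mean = 330/1340 = 0.2463, hence k = 1/CV² = 16.5.
Then θ = mean/k = 1340/16.5 = 81.3.

k ≈ 16.5, θ ≈ 81.3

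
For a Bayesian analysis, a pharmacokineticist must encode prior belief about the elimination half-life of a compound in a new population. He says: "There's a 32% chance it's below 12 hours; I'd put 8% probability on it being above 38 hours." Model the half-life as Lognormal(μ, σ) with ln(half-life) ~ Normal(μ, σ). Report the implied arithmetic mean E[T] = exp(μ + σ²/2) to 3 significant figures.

E[T] ≈ 19.3 hours

If T ~ Lognormal(μ,σ) then ln T ~ Normal(μ,σ), so the p-quantile of ln T is μ + z_p·σ.
ln(12) = 2.485 and ln(38) = 3.638; z_{0.32} = -0.4677, z_{0.92} = 1.405.
σ = (3.638 − 2.485)/(1.405 − (-0.4677)) = 0.615.
μ = 2.485 − (-0.4677)·0.615 = 2.773.
E[T] = exp(μ + σ²/2) = exp(2.773 + 0.1894) = 19.3 hours.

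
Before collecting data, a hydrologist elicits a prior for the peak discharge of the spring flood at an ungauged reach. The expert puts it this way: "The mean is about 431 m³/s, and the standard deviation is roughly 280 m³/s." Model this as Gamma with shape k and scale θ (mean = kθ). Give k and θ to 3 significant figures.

For Gamma(k, scale θ): mean = kθ, variance = kθ², so CV = 1/√k.
CV = SD/mean = 280/431 = 0.6497, hence k = 1/CV² = 2.37.
Then θ = mean/k = 431/2.37 = 182.

k ≈ 2.37, θ ≈ 182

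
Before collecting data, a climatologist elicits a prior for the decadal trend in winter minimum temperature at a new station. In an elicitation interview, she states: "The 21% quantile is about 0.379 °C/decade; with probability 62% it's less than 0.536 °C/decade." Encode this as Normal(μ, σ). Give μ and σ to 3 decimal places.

μ = 0.493, σ = 0.141

For Normal(μ,σ), the p-quantile is μ + z_p·σ. Here z_{0.21} = -0.8064, z_{0.62} = 0.3055.
So 0.379 = μ − 0.8064σ and 0.536 = μ + 0.3055σ.
Subtracting: σ = (0.536 − 0.379)/(0.3055 − (-0.8064)) = 0.141.
Then μ = 0.379 − (-0.8064)·0.141 = 0.493.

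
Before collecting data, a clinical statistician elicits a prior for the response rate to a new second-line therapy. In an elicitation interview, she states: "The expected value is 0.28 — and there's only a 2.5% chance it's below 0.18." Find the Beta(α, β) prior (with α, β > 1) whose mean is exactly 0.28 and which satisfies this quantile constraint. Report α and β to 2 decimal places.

With mean 0.28 fixed, write α = 0.28s, β = 0.72s where s = α+β.
Need P(θ < 0.18) = 0.025 under Beta(0.28s, 0.72s). Normal approximation: (q−m)/√(m(1−m)/s) ≈ z_{0.025} = -1.96, so s ≈ 0.28·0.72·(-1.96)²/(0.18−0.28)² = 77.4.
At s = 77.4: P(θ<0.18) ≈ 0.017. Adjusting to match 0.025 gives s ≈ 67.04.
So α = 0.28·67.04 ≈ 18.77, β = 0.72·67.04 ≈ 48.27.

α ≈ 18.77, β ≈ 48.27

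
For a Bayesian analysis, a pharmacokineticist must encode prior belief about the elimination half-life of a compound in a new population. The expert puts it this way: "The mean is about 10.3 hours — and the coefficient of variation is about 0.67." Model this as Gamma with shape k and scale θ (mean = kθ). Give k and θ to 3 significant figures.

k ≈ 2.23, θ ≈ 4.62

For Gamma(k, scale θ): mean = kθ, variance = kθ², so CV = 1/√k.
CV = 0.67, hence k = 1/CV² = 2.23.
Then θ = mean/k = 10.3/2.23 = 4.62.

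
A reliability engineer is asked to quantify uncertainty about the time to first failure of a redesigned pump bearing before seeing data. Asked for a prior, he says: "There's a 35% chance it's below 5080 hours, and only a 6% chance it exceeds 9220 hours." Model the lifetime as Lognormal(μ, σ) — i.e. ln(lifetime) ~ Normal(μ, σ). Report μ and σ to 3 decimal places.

μ ≈ 8.651, σ ≈ 0.307

If T ~ Lognormal(μ,σ) then ln T ~ Normal(μ,σ), so the p-quantile of ln T is μ + z_p·σ.
ln(5080) = 8.533 and ln(9220) = 9.129; z_{0.35} = -0.3853, z_{0.94} = 1.555.
σ = (9.129 − 8.533)/(1.555 − (-0.3853)) = 0.307.
μ = 8.533 − (-0.3853)·0.307 = 8.651.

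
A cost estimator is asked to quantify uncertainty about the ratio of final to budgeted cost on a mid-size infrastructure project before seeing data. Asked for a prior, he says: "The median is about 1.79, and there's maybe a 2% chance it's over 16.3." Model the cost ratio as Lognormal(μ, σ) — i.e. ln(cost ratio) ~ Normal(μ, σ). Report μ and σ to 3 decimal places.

μ ≈ 0.582, σ ≈ 1.076

If T ~ Lognormal(μ,σ) then ln T ~ Normal(μ,σ), so the p-quantile of ln T is μ + z_p·σ.
ln(1.79) = 0.5822 and ln(16.3) = 2.791; z_{0.5} = 0, z_{0.98} = 2.054.
σ = (2.791 − 0.5822)/(2.054 − (0)) = 1.076.
μ = 0.5822 − (0)·1.076 = 0.582.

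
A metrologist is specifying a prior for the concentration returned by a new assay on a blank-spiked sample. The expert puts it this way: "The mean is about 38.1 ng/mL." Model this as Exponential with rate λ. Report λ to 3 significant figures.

λ ≈ 0.0262

Exponential mean = 1/λ, so λ = 1/38.1 = 0.0262.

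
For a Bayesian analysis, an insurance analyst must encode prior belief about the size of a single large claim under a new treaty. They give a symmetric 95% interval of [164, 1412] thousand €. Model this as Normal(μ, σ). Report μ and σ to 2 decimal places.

A symmetric 95% interval runs μ ± z·σ with z = 1.96.
Half-width = 624, so σ = 624/1.96 = 318.37.
μ is the interval midpoint, 788.00.

μ = 788.00, σ = 318.37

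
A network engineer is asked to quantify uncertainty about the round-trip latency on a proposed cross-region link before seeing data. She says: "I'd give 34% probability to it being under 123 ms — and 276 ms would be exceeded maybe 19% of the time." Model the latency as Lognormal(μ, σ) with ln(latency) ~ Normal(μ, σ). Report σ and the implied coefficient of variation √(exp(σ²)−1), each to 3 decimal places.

If T ~ Lognormal(μ,σ) then ln T ~ Normal(μ,σ), so the p-quantile of ln T is μ + z_p·σ.
ln(123) = 4.812 and ln(276) = 5.62; z_{0.34} = -0.4125, z_{0.81} = 0.8779.
σ = (5.62 − 4.812)/(0.8779 − (-0.4125)) = 0.626.
μ = 4.812 − (-0.4125)·0.626 = 5.071.
CV = √(exp(σ²)−1) = √(exp(0.3923)−1) = 0.693.

σ ≈ 0.626, CV ≈ 0.693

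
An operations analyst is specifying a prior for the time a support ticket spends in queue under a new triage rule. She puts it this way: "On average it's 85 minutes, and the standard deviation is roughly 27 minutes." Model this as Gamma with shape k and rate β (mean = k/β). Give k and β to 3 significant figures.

For Gamma(k, rate β): mean = k/β, variance = k/β², so CV = 1/√k.
CV = SD/mean = 27/85 = 0.3176, hence k = 1/CV² = 9.91.
Then β = k/mean = 9.91/85 = 0.117.

k ≈ 9.91, β ≈ 0.117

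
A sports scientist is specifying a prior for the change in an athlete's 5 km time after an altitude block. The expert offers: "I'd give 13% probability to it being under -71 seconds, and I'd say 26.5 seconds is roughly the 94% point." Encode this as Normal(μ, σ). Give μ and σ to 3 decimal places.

The p-quantile of Normal(μ,σ) is μ + z_p·σ, with z_{0.13} = -1.126 and z_{0.94} = 1.555.
Eliminate σ: μ = (z₂·x₁ − z₁·x₂)/(z₂ − z₁) = (1.555·-71 − (-1.126)·26.5)/2.681 = -30.039.
Then σ = (x₂ − x₁)/(z₂ − z₁) = (26.5 − -71)/2.681 = 36.365.

μ = -30.039, σ = 36.365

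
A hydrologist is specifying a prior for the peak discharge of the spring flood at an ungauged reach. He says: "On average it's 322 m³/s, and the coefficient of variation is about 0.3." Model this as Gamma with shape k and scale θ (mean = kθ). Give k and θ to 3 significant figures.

k ≈ 11.1, θ ≈ 29

For Gamma(k, scale θ): mean = kθ, variance = kθ², so CV = 1/√k.
CV = 0.3, hence k = 1/CV² = 11.1.
Then θ = mean/k = 322/11.1 = 29.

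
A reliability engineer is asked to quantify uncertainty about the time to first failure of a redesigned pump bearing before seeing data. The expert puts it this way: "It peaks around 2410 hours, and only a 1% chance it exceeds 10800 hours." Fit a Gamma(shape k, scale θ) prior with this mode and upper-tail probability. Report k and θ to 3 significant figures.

k ≈ 2.8, θ ≈ 1340

Gamma(k,θ) with k>1 has mode (k−1)θ, so θ = 2410/(k−1).
Need P(X < 10800) = 0.99 with θ tied to k this way. Start at k = 2, θ = 2410: P(X<10800) ≈ 0.938.
Too low — raise k to concentrate. Iterating converges to k ≈ 2.8.
Then θ = 2410/(2.8−1) ≈ 1340.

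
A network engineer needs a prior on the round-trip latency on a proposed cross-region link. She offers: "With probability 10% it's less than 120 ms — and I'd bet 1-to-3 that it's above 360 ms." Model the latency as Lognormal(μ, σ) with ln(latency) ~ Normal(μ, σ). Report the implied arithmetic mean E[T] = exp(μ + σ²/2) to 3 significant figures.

If T ~ Lognormal(μ,σ) then ln T ~ Normal(μ,σ), so the p-quantile of ln T is μ + z_p·σ.
ln(120) = 4.787 and ln(360) = 5.886; z_{0.1} = -1.282, z_{0.75} = 0.6745.
σ = (5.886 − 4.787)/(0.6745 − (-1.282)) = 0.562.
μ = 4.787 − (-1.282)·0.562 = 5.507.
E[T] = exp(μ + σ²/2) = exp(5.507 + 0.1577) = 289 ms.

E[T] ≈ 289 ms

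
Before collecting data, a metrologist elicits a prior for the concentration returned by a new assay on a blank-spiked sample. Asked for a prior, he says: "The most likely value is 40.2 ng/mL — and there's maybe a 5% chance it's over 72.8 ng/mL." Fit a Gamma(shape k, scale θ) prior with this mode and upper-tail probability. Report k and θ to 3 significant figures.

k ≈ 8.9, θ ≈ 5.09

Gamma(k,θ) with k>1 has mode (k−1)θ, so θ = 40.2/(k−1).
Need P(X < 72.8) = 0.95 with θ tied to k this way. Start at k = 2, θ = 40.2: P(X<72.8) ≈ 0.540.
Too low — raise k to concentrate. Iterating converges to k ≈ 8.9.
Then θ = 40.2/(8.9−1) ≈ 5.09.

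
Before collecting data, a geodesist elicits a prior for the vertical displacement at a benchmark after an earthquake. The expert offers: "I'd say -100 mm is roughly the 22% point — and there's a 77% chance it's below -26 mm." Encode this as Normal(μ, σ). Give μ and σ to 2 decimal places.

μ = -62.18, σ = 48.97

For Normal(μ,σ), the p-quantile is μ + z_p·σ. Here z_{0.22} = -0.7722, z_{0.77} = 0.7388.
So -100 = μ − 0.7722σ and -26 = μ + 0.7388σ.
Subtracting: σ = (-26 − -100)/(0.7388 − (-0.7722)) = 48.97.
Then μ = -100 − (-0.7722)·48.97 = -62.18.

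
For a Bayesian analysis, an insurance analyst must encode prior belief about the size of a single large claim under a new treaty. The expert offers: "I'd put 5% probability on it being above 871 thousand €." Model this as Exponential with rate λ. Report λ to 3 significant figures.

λ ≈ 0.00344

P(T > 871.0) = e^(−λ·871.0) = 0.05, so λ = −ln(0.05)/871.0 = 0.00344.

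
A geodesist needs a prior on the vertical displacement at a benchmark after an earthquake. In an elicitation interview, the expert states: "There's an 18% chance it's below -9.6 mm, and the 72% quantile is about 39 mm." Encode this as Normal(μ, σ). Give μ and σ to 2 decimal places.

For Normal(μ,σ), the p-quantile is μ + z_p·σ. Here z_{0.18} = -0.9154, z_{0.72} = 0.5828.
So -9.6 = μ − 0.9154σ and 39 = μ + 0.5828σ.
Subtracting: σ = (39 − -9.6)/(0.5828 − (-0.9154)) = 32.44.
Then μ = -9.6 − (-0.9154)·32.44 = 20.09.

μ = 20.09, σ = 32.44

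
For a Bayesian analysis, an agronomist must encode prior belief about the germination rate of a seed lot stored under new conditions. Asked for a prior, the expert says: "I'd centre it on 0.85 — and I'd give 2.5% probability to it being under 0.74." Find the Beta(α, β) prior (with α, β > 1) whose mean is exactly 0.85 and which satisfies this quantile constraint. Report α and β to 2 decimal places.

With mean 0.85 fixed, write α = 0.85s, β = 0.15s where s = α+β.
Need P(θ < 0.74) = 0.025 under Beta(0.85s, 0.15s). Normal approximation: (q−m)/√(m(1−m)/s) ≈ z_{0.025} = -1.96, so s ≈ 0.85·0.15·(-1.96)²/(0.74−0.85)² = 40.5.
At s = 40.5: P(θ<0.74) ≈ 0.038. Adjusting to match 0.025 gives s ≈ 50.11.
So α = 0.85·50.11 ≈ 42.60, β = 0.15·50.11 ≈ 7.52.

α ≈ 42.60, β ≈ 7.52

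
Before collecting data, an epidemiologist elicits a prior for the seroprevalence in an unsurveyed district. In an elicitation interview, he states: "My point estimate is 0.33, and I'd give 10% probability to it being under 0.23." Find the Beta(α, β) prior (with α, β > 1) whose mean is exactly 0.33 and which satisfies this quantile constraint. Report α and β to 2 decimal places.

With mean 0.33 fixed, write α = 0.33s, β = 0.67s where s = α+β.
Need P(θ < 0.23) = 0.1 under Beta(0.33s, 0.67s). Normal approximation: (q−m)/√(m(1−m)/s) ≈ z_{0.1} = -1.28, so s ≈ 0.33·0.67·(-1.28)²/(0.23−0.33)² = 36.3.
At s = 36.3: P(θ<0.23) ≈ 0.093. Adjusting to match 0.1 gives s ≈ 34.26.
So α = 0.33·34.26 ≈ 11.31, β = 0.67·34.26 ≈ 22.96.

α ≈ 11.31, β ≈ 22.96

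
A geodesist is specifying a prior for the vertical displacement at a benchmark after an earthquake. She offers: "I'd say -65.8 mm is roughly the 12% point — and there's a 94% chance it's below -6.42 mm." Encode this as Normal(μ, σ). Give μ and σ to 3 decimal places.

The p-quantile of Normal(μ,σ) is μ + z_p·σ, with z_{0.12} = -1.175 and z_{0.94} = 1.555.
Eliminate σ: μ = (z₂·x₁ − z₁·x₂)/(z₂ − z₁) = (1.555·-65.8 − (-1.175)·-6.42)/2.73 = -40.241.
Then σ = (x₂ − x₁)/(z₂ − z₁) = (-6.42 − -65.8)/2.73 = 21.753.

μ = -40.241, σ = 21.753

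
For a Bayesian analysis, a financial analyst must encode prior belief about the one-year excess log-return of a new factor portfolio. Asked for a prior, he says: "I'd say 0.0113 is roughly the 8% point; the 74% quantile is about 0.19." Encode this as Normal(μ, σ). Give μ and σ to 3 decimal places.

The p-quantile of Normal(μ,σ) is μ + z_p·σ, with z_{0.08} = -1.405 and z_{0.74} = 0.6433.
Eliminate σ: μ = (z₂·x₁ − z₁·x₂)/(z₂ − z₁) = (0.6433·0.0113 − (-1.405)·0.19)/2.048 = 0.134.
Then σ = (x₂ − x₁)/(z₂ − z₁) = (0.19 − 0.0113)/2.048 = 0.087.

μ = 0.134, σ = 0.087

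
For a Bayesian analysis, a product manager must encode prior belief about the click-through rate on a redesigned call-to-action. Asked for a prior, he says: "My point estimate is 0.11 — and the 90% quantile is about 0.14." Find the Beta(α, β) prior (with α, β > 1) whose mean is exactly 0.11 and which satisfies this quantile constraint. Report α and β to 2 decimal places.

With mean 0.11 fixed, write α = 0.11s, β = 0.89s where s = α+β.
Need P(θ < 0.14) = 0.9 under Beta(0.11s, 0.89s). Normal approximation: (q−m)/√(m(1−m)/s) ≈ z_{0.9} = 1.28, so s ≈ 0.11·0.89·(1.28)²/(0.14−0.11)² = 178.7.
At s = 178.7: P(θ<0.14) ≈ 0.895. Adjusting to match 0.9 gives s ≈ 187.63.
So α = 0.11·187.63 ≈ 20.64, β = 0.89·187.63 ≈ 166.99.

α ≈ 20.64, β ≈ 166.99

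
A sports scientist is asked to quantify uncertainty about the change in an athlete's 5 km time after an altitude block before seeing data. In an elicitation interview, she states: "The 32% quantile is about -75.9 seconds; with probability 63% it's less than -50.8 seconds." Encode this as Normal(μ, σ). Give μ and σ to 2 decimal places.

The p-quantile of Normal(μ,σ) is μ + z_p·σ, with z_{0.32} = -0.4677 and z_{0.63} = 0.3319.
Eliminate σ: μ = (z₂·x₁ − z₁·x₂)/(z₂ − z₁) = (0.3319·-75.9 − (-0.4677)·-50.8)/0.7996 = -61.22.
Then σ = (x₂ − x₁)/(z₂ − z₁) = (-50.8 − -75.9)/0.7996 = 31.39.

μ = -61.22, σ = 31.39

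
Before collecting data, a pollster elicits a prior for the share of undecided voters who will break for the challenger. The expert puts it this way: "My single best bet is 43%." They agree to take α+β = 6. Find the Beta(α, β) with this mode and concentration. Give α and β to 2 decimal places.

For α,β > 1 the Beta mode is (α−1)/(α+β−2). With α+β = 6, the mode is (α−1)/4.
Set (α−1)/4 = 0.43 → α = 1 + 0.43·4 = 2.72.
β = 6 − α = 3.28.

α = 2.72, β = 3.28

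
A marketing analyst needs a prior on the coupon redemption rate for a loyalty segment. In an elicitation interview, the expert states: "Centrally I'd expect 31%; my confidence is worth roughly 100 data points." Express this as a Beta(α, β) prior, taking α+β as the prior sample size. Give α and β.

α = 31, β = 69

Under the effective-sample-size interpretation, Beta(α, β) has prior mean α/(α+β) and prior sample size α+β.
So α+β = 100 and α/(α+β) = 0.31, giving α = 0.31·100 = 31 and β = 100 − 31 = 69.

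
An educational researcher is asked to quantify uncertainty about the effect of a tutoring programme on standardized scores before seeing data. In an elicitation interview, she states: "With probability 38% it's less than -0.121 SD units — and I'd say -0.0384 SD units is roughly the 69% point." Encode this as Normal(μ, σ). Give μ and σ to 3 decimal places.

μ = -0.090, σ = 0.103

The p-quantile of Normal(μ,σ) is μ + z_p·σ, with z_{0.38} = -0.3055 and z_{0.69} = 0.4959.
Eliminate σ: μ = (z₂·x₁ − z₁·x₂)/(z₂ − z₁) = (0.4959·-0.121 − (-0.3055)·-0.0384)/0.8013 = -0.090.
Then σ = (x₂ − x₁)/(z₂ − z₁) = (-0.0384 − -0.121)/0.8013 = 0.103.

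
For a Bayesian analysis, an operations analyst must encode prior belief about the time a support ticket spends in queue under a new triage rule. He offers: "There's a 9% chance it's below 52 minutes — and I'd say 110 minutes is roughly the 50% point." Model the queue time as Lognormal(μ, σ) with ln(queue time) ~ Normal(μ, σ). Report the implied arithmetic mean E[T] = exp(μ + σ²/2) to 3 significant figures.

If T ~ Lognormal(μ,σ) then ln T ~ Normal(μ,σ), so the p-quantile of ln T is μ + z_p·σ.
ln(52) = 3.951 and ln(110) = 4.7; z_{0.09} = -1.341, z_{0.5} = 0.
σ = (4.7 − 3.951)/(0 − (-1.341)) = 0.559.
μ = 3.951 − (-1.341)·0.559 = 4.700.
E[T] = exp(μ + σ²/2) = exp(4.700 + 0.1561) = 129 minutes.

E[T] ≈ 129 minutes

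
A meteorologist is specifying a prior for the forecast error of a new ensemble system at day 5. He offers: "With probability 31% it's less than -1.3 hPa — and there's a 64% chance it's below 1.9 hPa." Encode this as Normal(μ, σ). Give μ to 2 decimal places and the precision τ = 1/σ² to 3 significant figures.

For Normal(μ,σ), the p-quantile is μ + z_p·σ. Here z_{0.31} = -0.4959, z_{0.64} = 0.3585.
So -1.3 = μ − 0.4959σ and 1.9 = μ + 0.3585σ.
Subtracting: σ = (1.9 − -1.3)/(0.3585 − (-0.4959)) = 3.75.
Then μ = -1.3 − (-0.4959)·3.75 = 0.56.
Precision τ = 1/σ² = 1/3.746² = 0.0713.

μ = 0.56, τ = 0.0713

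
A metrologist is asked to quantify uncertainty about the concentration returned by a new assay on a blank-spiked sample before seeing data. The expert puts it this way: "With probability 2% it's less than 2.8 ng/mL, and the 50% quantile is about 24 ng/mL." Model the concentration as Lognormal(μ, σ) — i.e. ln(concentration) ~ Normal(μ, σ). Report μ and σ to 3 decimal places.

μ ≈ 3.178, σ ≈ 1.046

If T ~ Lognormal(μ,σ) then ln T ~ Normal(μ,σ), so the p-quantile of ln T is μ + z_p·σ.
ln(2.8) = 1.03 and ln(24) = 3.178; z_{0.02} = -2.054, z_{0.5} = 0.
σ = (3.178 − 1.03)/(0 − (-2.054)) = 1.046.
μ = 1.03 − (-2.054)·1.046 = 3.178.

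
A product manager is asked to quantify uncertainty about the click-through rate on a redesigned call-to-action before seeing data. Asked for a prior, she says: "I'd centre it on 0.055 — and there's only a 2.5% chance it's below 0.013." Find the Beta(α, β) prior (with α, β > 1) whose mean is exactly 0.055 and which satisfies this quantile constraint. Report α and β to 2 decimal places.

α ≈ 3.32, β ≈ 57.07

With mean 0.055 fixed, write α = 0.055s, β = 0.945s where s = α+β.
Need P(θ < 0.013) = 0.025 under Beta(0.055s, 0.945s). Normal approximation: (q−m)/√(m(1−m)/s) ≈ z_{0.025} = -1.96, so s ≈ 0.055·0.945·(-1.96)²/(0.013−0.055)² = 113.2.
At s = 113.2: P(θ<0.013) ≈ 0.003. Adjusting to match 0.025 gives s ≈ 60.39.
So α = 0.055·60.39 ≈ 3.32, β = 0.945·60.39 ≈ 57.07.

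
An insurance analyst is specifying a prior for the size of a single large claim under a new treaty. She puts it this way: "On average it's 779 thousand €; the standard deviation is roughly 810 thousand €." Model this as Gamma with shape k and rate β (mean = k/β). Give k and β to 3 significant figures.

k ≈ 0.925, β ≈ 0.00119

For Gamma(k, rate β): mean = k/β, variance = k/β², so CV = 1/√k.
CV = SD/mean = 810/779 = 1.04, hence k = 1/CV² = 0.925.
Then β = k/mean = 0.925/779 = 0.00119.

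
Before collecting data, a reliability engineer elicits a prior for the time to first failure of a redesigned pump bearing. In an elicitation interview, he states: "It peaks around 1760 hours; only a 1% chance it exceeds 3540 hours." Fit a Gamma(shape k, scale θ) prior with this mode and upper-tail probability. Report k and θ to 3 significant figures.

k ≈ 11, θ ≈ 175

Gamma(k,θ) with k>1 has mode (k−1)θ, so θ = 1760/(k−1).
Need P(X < 3540) = 0.99 with θ tied to k this way. Start at k = 2, θ = 1760: P(X<3540) ≈ 0.597.
Too low — raise k to concentrate. Iterating converges to k ≈ 11.
Then θ = 1760/(11−1) ≈ 175.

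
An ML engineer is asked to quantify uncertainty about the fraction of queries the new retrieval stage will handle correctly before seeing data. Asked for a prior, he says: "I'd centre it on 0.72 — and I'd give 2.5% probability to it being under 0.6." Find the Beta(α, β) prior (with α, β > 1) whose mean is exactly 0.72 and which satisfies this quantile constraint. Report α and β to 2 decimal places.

α ≈ 42.54, β ≈ 16.54

With mean 0.72 fixed, write α = 0.72s, β = 0.28s where s = α+β.
Need P(θ < 0.6) = 0.025 under Beta(0.72s, 0.28s). Normal approximation: (q−m)/√(m(1−m)/s) ≈ z_{0.025} = -1.96, so s ≈ 0.72·0.28·(-1.96)²/(0.6−0.72)² = 53.8.
At s = 53.8: P(θ<0.6) ≈ 0.031. Adjusting to match 0.025 gives s ≈ 59.09.
So α = 0.72·59.09 ≈ 42.54, β = 0.28·59.09 ≈ 16.54.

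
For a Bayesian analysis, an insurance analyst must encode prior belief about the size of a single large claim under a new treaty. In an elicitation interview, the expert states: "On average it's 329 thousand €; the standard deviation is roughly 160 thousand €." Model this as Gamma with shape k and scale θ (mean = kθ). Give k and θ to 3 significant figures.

For Gamma(k, scale θ): mean = kθ, variance = kθ², so CV = 1/√k.
CV = SD/mean = 160/329 = 0.4863, hence k = 1/CV² = 4.23.
Then θ = mean/k = 329/4.23 = 77.8.

k ≈ 4.23, θ ≈ 77.8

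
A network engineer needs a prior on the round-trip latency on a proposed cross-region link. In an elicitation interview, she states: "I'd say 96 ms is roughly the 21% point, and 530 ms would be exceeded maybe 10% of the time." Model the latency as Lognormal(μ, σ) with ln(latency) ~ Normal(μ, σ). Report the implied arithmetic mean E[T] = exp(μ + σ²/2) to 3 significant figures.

E[T] ≈ 260 ms

If T ~ Lognormal(μ,σ) then ln T ~ Normal(μ,σ), so the p-quantile of ln T is μ + z_p·σ.
ln(96) = 4.564 and ln(530) = 6.273; z_{0.21} = -0.8064, z_{0.9} = 1.282.
σ = (6.273 − 4.564)/(1.282 − (-0.8064)) = 0.818.
μ = 4.564 − (-0.8064)·0.818 = 5.224.
E[T] = exp(μ + σ²/2) = exp(5.224 + 0.3348) = 260 ms.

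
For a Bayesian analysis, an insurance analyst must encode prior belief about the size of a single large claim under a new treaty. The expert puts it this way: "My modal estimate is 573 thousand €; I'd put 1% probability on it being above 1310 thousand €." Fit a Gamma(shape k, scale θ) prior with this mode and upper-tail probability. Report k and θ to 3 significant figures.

Gamma(k,θ) with k>1 has mode (k−1)θ, so θ = 573/(k−1).
Need P(X < 1310) = 0.99 with θ tied to k this way. Start at k = 2, θ = 573: P(X<1310) ≈ 0.666.
Too low — raise k to concentrate. Iterating converges to k ≈ 8.
Then θ = 573/(8−1) ≈ 81.9.

k ≈ 8, θ ≈ 81.9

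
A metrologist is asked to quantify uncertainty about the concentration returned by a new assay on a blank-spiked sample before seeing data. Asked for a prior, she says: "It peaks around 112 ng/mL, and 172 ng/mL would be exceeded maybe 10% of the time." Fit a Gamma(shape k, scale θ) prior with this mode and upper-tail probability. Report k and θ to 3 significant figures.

k ≈ 11.1, θ ≈ 11

Gamma(k,θ) with k>1 has mode (k−1)θ, so θ = 112/(k−1).
Need P(X < 172) = 0.9 with θ tied to k this way. Start at k = 2, θ = 112: P(X<172) ≈ 0.454.
Too low — raise k to concentrate. Iterating converges to k ≈ 11.1.
Then θ = 112/(11.1−1) ≈ 11.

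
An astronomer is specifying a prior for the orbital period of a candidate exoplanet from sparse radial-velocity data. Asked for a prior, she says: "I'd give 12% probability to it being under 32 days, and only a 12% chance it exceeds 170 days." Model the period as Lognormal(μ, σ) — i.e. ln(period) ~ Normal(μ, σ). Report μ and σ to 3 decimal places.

μ ≈ 4.301, σ ≈ 0.711

If T ~ Lognormal(μ,σ) then ln T ~ Normal(μ,σ), so the p-quantile of ln T is μ + z_p·σ.
ln(32) = 3.466 and ln(170) = 5.136; z_{0.12} = -1.175, z_{0.88} = 1.175.
σ = (5.136 − 3.466)/(1.175 − (-1.175)) = 0.711.
μ = 3.466 − (-1.175)·0.711 = 4.301.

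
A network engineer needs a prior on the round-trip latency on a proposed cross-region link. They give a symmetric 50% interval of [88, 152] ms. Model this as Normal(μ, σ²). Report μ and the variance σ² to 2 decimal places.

A symmetric 50% interval runs μ ± z·σ with z = 0.6745.
Half-width = 32, so σ = 32/0.6745 = 47.443 and σ² = 2250.86.
μ is the interval midpoint, 120.00.

μ = 120.00, σ² = 2250.86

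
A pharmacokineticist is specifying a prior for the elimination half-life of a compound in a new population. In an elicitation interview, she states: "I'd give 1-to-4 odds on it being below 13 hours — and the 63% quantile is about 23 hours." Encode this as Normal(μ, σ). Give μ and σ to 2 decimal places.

The p-quantile of Normal(μ,σ) is μ + z_p·σ, with z_{0.2} = -0.8416 and z_{0.63} = 0.3319.
Eliminate σ: μ = (z₂·x₁ − z₁·x₂)/(z₂ − z₁) = (0.3319·13 − (-0.8416)·23)/1.173 = 20.17.
Then σ = (x₂ − x₁)/(z₂ − z₁) = (23 − 13)/1.173 = 8.52.

μ = 20.17, σ = 8.52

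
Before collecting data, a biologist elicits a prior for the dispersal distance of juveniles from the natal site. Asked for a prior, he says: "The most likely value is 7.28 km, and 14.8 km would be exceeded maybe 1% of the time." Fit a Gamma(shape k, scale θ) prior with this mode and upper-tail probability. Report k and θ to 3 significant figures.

k ≈ 10.7, θ ≈ 0.748

Gamma(k,θ) with k>1 has mode (k−1)θ, so θ = 7.28/(k−1).
Need P(X < 14.8) = 0.99 with θ tied to k this way. Start at k = 2, θ = 7.28: P(X<14.8) ≈ 0.603.
Too low — raise k to concentrate. Iterating converges to k ≈ 10.7.
Then θ = 7.28/(10.7−1) ≈ 0.748.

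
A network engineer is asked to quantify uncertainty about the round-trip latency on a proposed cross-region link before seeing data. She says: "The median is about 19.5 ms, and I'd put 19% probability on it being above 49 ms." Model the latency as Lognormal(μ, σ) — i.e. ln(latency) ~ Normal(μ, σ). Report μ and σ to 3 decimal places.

If T ~ Lognormal(μ,σ) then ln T ~ Normal(μ,σ), so the p-quantile of ln T is μ + z_p·σ.
ln(19.5) = 2.97 and ln(49) = 3.892; z_{0.5} = 0, z_{0.81} = 0.8779.
σ = (3.892 − 2.97)/(0.8779 − (0)) = 1.050.
μ = 2.97 − (0)·1.050 = 2.970.

μ ≈ 2.970, σ ≈ 1.050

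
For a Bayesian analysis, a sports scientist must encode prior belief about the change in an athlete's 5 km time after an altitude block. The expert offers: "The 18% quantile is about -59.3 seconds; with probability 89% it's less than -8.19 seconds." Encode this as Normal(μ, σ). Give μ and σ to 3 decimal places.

The p-quantile of Normal(μ,σ) is μ + z_p·σ, with z_{0.18} = -0.9154 and z_{0.89} = 1.227.
Eliminate σ: μ = (z₂·x₁ − z₁·x₂)/(z₂ − z₁) = (1.227·-59.3 − (-0.9154)·-8.19)/2.142 = -37.457.
Then σ = (x₂ − x₁)/(z₂ − z₁) = (-8.19 − -59.3)/2.142 = 23.862.

μ = -37.457, σ = 23.862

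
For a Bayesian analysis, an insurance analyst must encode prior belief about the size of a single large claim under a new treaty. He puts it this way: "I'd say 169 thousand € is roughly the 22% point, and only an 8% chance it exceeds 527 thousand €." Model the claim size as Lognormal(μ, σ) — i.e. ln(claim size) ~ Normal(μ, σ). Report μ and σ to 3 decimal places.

If T ~ Lognormal(μ,σ) then ln T ~ Normal(μ,σ), so the p-quantile of ln T is μ + z_p·σ.
ln(169) = 5.13 and ln(527) = 6.267; z_{0.22} = -0.7722, z_{0.92} = 1.405.
σ = (6.267 − 5.13)/(1.405 − (-0.7722)) = 0.522.
μ = 5.13 − (-0.7722)·0.522 = 5.533.

μ ≈ 5.533, σ ≈ 0.522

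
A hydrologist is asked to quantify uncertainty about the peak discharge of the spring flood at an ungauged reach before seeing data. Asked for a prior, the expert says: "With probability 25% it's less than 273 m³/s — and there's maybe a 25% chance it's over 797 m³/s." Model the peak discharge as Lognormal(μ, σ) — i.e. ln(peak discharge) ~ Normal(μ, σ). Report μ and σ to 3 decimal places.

If T ~ Lognormal(μ,σ) then ln T ~ Normal(μ,σ), so the p-quantile of ln T is μ + z_p·σ.
ln(273) = 5.609 and ln(797) = 6.681; z_{0.25} = -0.6745, z_{0.75} = 0.6745.
σ = (6.681 − 5.609)/(0.6745 − (-0.6745)) = 0.794.
μ = 5.609 − (-0.6745)·0.794 = 6.145.

μ ≈ 6.145, σ ≈ 0.794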